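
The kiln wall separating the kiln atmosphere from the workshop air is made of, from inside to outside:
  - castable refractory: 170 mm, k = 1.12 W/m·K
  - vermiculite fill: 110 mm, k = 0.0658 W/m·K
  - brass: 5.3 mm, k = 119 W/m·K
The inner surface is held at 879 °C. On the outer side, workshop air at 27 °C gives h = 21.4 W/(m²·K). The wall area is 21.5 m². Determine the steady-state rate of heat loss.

Q ≈ 9790 W

Thermal resistances in series:
R_castable refractory = L/(kA) = 0.17/(1.12×21.5) = 0.00706 K/W
R_vermiculite fill = L/(kA) = 0.11/(0.0658×21.5) = 0.07776 K/W
R_brass = L/(kA) = 0.0053/(119×21.5) = 2.072×10^-6 K/W
R_outer film = 1/(h_o·A) = 1/(21.4×21.5) = 0.002173 K/W
R_total = 0.08699 K/W
Q = ΔT / R_total = 852 / 0.08699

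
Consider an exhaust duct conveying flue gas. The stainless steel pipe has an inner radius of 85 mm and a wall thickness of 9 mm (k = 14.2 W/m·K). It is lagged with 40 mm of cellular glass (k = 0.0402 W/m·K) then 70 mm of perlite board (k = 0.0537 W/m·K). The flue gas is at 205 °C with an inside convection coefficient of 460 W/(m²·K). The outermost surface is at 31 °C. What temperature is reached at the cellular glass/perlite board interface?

T ≈ 113 °C

Radial resistances (cylindrical: R_cond = ln(r_o/r_i)/(2πkL), R_conv = 1/(h·2πrL)):
R_inner film = 1/(h_i·2πr₁L) = 1/(460×2π×0.085×1) = 0.00407 K/W
R_stainless steel pipe wall = ln(94/85)/(2π×14.2×1) = 0.001128 K/W
R_cellular glass = ln(134/94)/(2π×0.0402×1) = 1.404 K/W
R_perlite board = ln(204/134)/(2π×0.0537×1) = 1.246 K/W
R_total = 2.654 K/W
Q = ΔT/R_total = 174/2.654
Q = 65.5 W/m
T_interface = T_inner − Q·ΣR(inner→interface) = 205 − 65.5×1.409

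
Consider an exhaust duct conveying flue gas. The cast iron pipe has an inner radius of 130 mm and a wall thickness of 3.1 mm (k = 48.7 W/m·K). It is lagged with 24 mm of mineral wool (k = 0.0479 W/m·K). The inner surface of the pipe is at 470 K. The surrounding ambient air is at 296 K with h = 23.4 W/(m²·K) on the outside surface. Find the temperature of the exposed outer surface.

Radial resistances (cylindrical: R_cond = ln(r_o/r_i)/(2πkL), R_conv = 1/(h·2πrL)):
R_cast iron pipe wall = ln(133.1/130)/(2π×48.7×1) = 7.702×10^-5 K/W
R_mineral wool = ln(157.1/133.1)/(2π×0.0479×1) = 0.5508 K/W
R_outer film = 1/(h_o·2πr_oL) = 1/(23.4×2π×0.1571×1) = 0.04329 K/W
R_total = 0.5942 K/W
Q = ΔT/R_total = 174/0.5942
Q = 293 W/m
T_interface = T_inner − Q·ΣR(inner→interface) = 470 − 293×0.5509

T ≈ 309 K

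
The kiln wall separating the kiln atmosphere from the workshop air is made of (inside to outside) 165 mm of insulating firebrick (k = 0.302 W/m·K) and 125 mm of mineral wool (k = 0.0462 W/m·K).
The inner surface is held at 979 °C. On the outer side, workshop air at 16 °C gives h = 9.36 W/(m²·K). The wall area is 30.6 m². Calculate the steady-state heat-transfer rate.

Using the resistance-network approach (series):
R_insulating firebrick = L/(kA) = 0.165/(0.302×30.6) = 0.01785 K/W
R_mineral wool = L/(kA) = 0.125/(0.0462×30.6) = 0.08842 K/W
R_outer film = 1/(h_o·A) = 1/(9.36×30.6) = 0.003491 K/W
R_total = 0.1098 K/W
Q = ΔT / R_total = 963 / 0.1098

Q ≈ 8770 W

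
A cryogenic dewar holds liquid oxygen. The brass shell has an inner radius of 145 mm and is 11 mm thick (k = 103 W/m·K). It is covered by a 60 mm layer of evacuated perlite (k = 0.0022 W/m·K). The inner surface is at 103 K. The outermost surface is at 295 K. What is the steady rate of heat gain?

Q ≈ 2.98 W

Spherical conduction: R = (1/r_in − 1/r_out)/(4πk) per layer; series-sum.
R_brass shell = (1/0.145 − 1/0.156)/(4π×103) = 3.757×10^-4 K/W
R_evacuated perlite = (1/0.156 − 1/0.216)/(4π×0.0022) = 64.41 K/W
R_total = 64.41 K/W
Q = ΔT/R_total = 192/64.41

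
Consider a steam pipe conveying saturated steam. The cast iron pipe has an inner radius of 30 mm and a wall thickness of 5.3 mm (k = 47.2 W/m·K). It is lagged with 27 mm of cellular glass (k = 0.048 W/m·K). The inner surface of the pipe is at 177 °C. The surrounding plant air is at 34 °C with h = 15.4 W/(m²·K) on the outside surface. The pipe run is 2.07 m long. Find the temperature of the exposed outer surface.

T ≈ 45.6 °C

Radial resistances (cylindrical: R_cond = ln(r_o/r_i)/(2πkL), R_conv = 1/(h·2πrL)):
R_cast iron pipe wall = ln(35.3/30)/(2π×47.2×2.07) = 2.65×10^-4 K/W
R_cellular glass = ln(62.3/35.3)/(2π×0.048×2.07) = 0.9099 K/W
R_outer film = 1/(h_o·2πr_oL) = 1/(15.4×2π×0.0623×2.07) = 0.08014 K/W
R_total = 0.9904 K/W
Q = ΔT/R_total = 143/0.9904
Q = 144 W
T_interface = T_inner − Q·ΣR(inner→interface) = 177 − 144×0.9102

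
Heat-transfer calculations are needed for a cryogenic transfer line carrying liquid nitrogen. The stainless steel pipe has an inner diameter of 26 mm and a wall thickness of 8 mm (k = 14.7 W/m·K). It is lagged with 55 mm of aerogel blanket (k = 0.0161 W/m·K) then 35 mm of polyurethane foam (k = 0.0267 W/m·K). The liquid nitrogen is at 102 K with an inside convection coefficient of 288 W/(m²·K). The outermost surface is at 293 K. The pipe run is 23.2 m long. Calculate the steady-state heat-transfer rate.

Q ≈ 295 W

Treating each annulus and film as a series resistance:
R_inner film = 1/(h_i·2πr₁L) = 1/(288×2π×0.013×23.2) = 0.001832 K/W
R_stainless steel pipe wall = ln(21/13)/(2π×14.7×23.2) = 2.238×10^-4 K/W
R_aerogel blanket = ln(76/21)/(2π×0.0161×23.2) = 0.548 K/W
R_polyurethane foam = ln(111/76)/(2π×0.0267×23.2) = 0.09733 K/W
R_total = 0.6474 K/W
Q = ΔT/R_total = 191/0.6474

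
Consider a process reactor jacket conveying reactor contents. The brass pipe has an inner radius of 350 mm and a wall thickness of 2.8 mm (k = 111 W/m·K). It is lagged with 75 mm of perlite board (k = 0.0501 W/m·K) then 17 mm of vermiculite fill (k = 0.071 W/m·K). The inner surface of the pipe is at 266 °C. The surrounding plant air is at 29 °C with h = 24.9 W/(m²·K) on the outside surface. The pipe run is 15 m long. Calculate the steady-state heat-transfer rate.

Q ≈ 4980 W

Cylindrical conduction, so R = ln(r₂/r₁)/(2πkL) per layer, in series:
R_brass pipe wall = ln(352.8/350)/(2π×111×15) = 7.617×10^-7 K/W
R_perlite board = ln(427.8/352.8)/(2π×0.0501×15) = 0.04082 K/W
R_vermiculite fill = ln(444.8/427.8)/(2π×0.071×15) = 0.005824 K/W
R_outer film = 1/(h_o·2πr_oL) = 1/(24.9×2π×0.4448×15) = 9.58×10^-4 K/W
R_total = 0.0476 K/W
Q = ΔT/R_total = 237/0.0476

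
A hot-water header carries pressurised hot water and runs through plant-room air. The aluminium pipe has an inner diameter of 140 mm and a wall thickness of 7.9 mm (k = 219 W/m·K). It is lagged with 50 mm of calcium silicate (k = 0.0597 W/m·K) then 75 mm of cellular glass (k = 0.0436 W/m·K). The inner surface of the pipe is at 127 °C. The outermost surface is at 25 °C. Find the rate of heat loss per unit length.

q′ ≈ 33.9 W/m

For a radial system each layer contributes R = ln(r_out/r_in)/(2πkL); films add R = 1/(hA).
R_aluminium pipe wall = ln(77.9/70)/(2π×219×1) = 7.771×10^-5 K/W
R_calcium silicate = ln(127.9/77.9)/(2π×0.0597×1) = 1.322 K/W
R_cellular glass = ln(202.9/127.9)/(2π×0.0436×1) = 1.685 K/W
R_total = 3.006 K/W
Q = ΔT/R_total = 102/3.006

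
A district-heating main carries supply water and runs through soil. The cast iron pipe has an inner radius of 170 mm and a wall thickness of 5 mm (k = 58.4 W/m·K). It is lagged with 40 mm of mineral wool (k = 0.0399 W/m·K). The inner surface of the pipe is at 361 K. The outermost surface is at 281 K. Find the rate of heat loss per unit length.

q′ ≈ 97.4 W/m

Cylindrical conduction, so R = ln(r₂/r₁)/(2πkL) per layer, in series:
R_cast iron pipe wall = ln(175/170)/(2π×58.4×1) = 7.9×10^-5 K/W
R_mineral wool = ln(215/175)/(2π×0.0399×1) = 0.8211 K/W
R_total = 0.8212 K/W
Q = ΔT/R_total = 80/0.8212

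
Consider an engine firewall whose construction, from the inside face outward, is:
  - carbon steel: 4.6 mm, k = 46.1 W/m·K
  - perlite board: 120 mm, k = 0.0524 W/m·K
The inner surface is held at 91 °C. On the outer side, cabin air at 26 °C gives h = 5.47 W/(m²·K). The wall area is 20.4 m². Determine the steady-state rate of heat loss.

Q ≈ 536 W

Model the wall as resistances in series:
R_carbon steel = L/(kA) = 0.0046/(46.1×20.4) = 4.891×10^-6 K/W
R_perlite board = L/(kA) = 0.12/(0.0524×20.4) = 0.1123 K/W
R_outer film = 1/(h_o·A) = 1/(5.47×20.4) = 0.008962 K/W
R_total = 0.1212 K/W
Q = ΔT / R_total = 65 / 0.1212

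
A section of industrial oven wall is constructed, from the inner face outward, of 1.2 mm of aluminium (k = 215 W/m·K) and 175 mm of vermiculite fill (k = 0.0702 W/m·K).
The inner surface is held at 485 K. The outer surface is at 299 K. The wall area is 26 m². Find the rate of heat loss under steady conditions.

Q ≈ 1940 W

Series thermal resistances:
R_aluminium = L/(kA) = 0.0012/(215×26) = 2.147×10^-7 K/W
R_vermiculite fill = L/(kA) = 0.175/(0.0702×26) = 0.09588 K/W
R_total = 0.09588 K/W
Q = ΔT / R_total = 186 / 0.09588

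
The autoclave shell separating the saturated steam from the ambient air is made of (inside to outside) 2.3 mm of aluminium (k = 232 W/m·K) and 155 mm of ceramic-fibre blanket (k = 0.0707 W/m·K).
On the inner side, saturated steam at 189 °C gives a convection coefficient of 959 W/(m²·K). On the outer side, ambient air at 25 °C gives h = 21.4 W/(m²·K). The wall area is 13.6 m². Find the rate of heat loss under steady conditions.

Series thermal resistances:
R_inner film = 1/(h_i·A) = 1/(959×13.6) = 7.667×10^-5 K/W
R_aluminium = L/(kA) = 0.0023/(232×13.6) = 7.29×10^-7 K/W
R_ceramic-fibre blanket = L/(kA) = 0.155/(0.0707×13.6) = 0.1612 K/W
R_outer film = 1/(h_o·A) = 1/(21.4×13.6) = 0.003436 K/W
R_total = 0.1647 K/W
Q = ΔT / R_total = 164 / 0.1647

Q ≈ 996 W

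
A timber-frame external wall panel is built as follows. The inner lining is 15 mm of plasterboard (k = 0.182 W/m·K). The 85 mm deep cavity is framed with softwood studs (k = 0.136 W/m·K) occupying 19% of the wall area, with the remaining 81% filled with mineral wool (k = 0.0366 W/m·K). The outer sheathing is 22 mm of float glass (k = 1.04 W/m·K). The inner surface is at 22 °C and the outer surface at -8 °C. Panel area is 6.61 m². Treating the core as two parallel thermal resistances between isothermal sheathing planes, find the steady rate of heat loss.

Q ≈ 121 W

Sheathing layers in series; stud and cavity paths in parallel between them.
R_inner = 0.015/(0.182×6.61) = 0.01247 K/W
R_stud  = 0.085/(0.136×0.19×6.61) = 0.4977 K/W
R_cav   = 0.085/(0.0366×0.81×6.61) = 0.4338 K/W
1/R_core = 1/R_stud + 1/R_cav → R_core = 0.2318 K/W
R_outer = 0.022/(1.04×6.61) = 0.0032 K/W
R_total = 0.2474 K/W
Q = ΔT/R_total = 30/0.2474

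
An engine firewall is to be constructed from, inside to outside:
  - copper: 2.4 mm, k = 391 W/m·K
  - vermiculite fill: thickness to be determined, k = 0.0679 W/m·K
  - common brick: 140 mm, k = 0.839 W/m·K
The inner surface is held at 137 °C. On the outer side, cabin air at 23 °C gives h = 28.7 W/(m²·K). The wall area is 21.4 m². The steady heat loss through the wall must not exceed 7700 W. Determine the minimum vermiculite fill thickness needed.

L ≈ 7.82 mm

Thermal resistances in series:
R_copper = L/(kA) = 0.0024/(391×21.4) = 2.868×10^-7 K/W
R_common brick = L/(kA) = 0.14/(0.839×21.4) = 0.007797 K/W
R_outer film = 1/(h_o·A) = 1/(28.7×21.4) = 0.001628 K/W
Sum of the known resistances R_other = 0.009426 K/W
Required total resistance R_tot = ΔT/Q_allow = 114/7700 = 0.01481 K/W
R_vermiculite fill = R_tot − R_other = 0.005379 K/W
L = R·k·A = 0.005379×0.0679×21.4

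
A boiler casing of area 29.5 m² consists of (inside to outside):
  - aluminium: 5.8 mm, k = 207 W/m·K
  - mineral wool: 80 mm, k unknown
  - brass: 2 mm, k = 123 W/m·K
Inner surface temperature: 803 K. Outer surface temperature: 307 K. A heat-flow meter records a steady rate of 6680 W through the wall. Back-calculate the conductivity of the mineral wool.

k ≈ 0.0365 W/(m·K)

Treating each layer as a thermal resistance in series:
R_aluminium = L/(kA) = 0.0058/(207×29.5) = 9.498×10^-7 K/W
R_brass = L/(kA) = 0.002/(123×29.5) = 5.512×10^-7 K/W
Sum of known resistances R_other = 1.501×10^-6 K/W
Total R = ΔT/Q = 496/6680 = 0.07425 K/W
R_mineral wool = R_total − R_other = 0.07425 K/W
k = L/(R·A) = 0.08/(0.07425×29.5)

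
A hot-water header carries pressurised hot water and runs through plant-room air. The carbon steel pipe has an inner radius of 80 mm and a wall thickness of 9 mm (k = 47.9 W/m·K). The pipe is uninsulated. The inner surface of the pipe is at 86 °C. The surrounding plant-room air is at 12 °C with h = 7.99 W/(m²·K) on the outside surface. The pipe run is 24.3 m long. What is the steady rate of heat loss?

Q ≈ 8020 W

Treating each annulus and film as a series resistance:
R_carbon steel pipe wall = ln(89/80)/(2π×47.9×24.3) = 1.458×10^-5 K/W
R_outer film = 1/(h_o·2πr_oL) = 1/(7.99×2π×0.089×24.3) = 0.00921 K/W
R_total = 0.009225 K/W
Q = ΔT/R_total = 74/0.009225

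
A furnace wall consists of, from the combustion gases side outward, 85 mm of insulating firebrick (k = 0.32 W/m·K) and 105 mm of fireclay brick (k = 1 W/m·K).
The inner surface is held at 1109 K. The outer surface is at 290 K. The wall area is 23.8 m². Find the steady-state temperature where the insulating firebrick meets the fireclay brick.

T ≈ 522 K

Model the wall as resistances in series:
R_insulating firebrick = L/(kA) = 0.085/(0.32×23.8) = 0.01116 K/W
R_fireclay brick = L/(kA) = 0.105/(1×23.8) = 0.004412 K/W
R_total = 0.01557 K/W;  Q = ΔT/R_total = 819/0.01557 = 52590 W
T_interface = T_inner − Q·ΣR(inner→interface) = 1109 − 52600×0.01116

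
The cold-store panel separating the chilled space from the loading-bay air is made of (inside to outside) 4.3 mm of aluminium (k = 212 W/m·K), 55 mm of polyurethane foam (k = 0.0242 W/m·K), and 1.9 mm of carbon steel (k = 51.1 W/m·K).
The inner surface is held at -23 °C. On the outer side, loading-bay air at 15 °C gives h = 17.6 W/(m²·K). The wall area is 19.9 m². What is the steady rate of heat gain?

Treating each layer as a thermal resistance in series:
R_aluminium = L/(kA) = 0.0043/(212×19.9) = 1.019×10^-6 K/W
R_polyurethane foam = L/(kA) = 0.055/(0.0242×19.9) = 0.1142 K/W
R_carbon steel = L/(kA) = 0.0019/(51.1×19.9) = 1.868×10^-6 K/W
R_outer film = 1/(h_o·A) = 1/(17.6×19.9) = 0.002855 K/W
R_total = 0.1171 K/W
Q = ΔT / R_total = 38 / 0.1171

Q ≈ 325 W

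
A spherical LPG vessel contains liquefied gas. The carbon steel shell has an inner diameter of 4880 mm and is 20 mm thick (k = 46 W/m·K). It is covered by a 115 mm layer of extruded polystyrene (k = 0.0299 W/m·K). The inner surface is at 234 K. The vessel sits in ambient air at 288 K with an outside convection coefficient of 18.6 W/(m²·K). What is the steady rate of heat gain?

Radial (spherical) resistances in series:
R_carbon steel shell = (1/2.44 − 1/2.46)/(4π×46) = 5.764×10^-6 K/W
R_extruded polystyrene = (1/2.46 − 1/2.575)/(4π×0.0299) = 0.04832 K/W
R_outer film = 1/(h·4πr_o²) = 1/(18.6×4π×2.575²) = 6.452×10^-4 K/W
R_total = 0.04897 K/W
Q = ΔT/R_total = 54/0.04897

Q ≈ 1100 W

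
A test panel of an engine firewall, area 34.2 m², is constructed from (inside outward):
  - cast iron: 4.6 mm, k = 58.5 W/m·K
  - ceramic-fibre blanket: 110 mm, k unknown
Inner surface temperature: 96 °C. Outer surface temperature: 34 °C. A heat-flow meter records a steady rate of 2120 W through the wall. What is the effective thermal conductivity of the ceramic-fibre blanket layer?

k ≈ 0.11 W/(m·K)

Series thermal resistances:
R_cast iron = L/(kA) = 0.0046/(58.5×34.2) = 2.299×10^-6 K/W
Sum of known resistances R_other = 2.299×10^-6 K/W
Total R = ΔT/Q = 62/2120 = 0.02925 K/W
R_ceramic-fibre blanket = R_total − R_other = 0.02924 K/W
k = L/(R·A) = 0.11/(0.02924×34.2)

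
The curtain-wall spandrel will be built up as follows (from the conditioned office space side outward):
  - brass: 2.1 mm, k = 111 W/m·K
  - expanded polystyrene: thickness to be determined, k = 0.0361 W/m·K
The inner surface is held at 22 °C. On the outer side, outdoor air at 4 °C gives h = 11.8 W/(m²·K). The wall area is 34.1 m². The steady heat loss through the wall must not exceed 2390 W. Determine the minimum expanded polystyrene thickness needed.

Model the wall as resistances in series:
R_brass = L/(kA) = 0.0021/(111×34.1) = 5.548×10^-7 K/W
R_outer film = 1/(h_o·A) = 1/(11.8×34.1) = 0.002485 K/W
Sum of the known resistances R_other = 0.002486 K/W
Required total resistance R_tot = ΔT/Q_allow = 18/2390 = 0.007531 K/W
R_expanded polystyrene = R_tot − R_other = 0.005046 K/W
L = R·k·A = 0.005046×0.0361×34.1

L ≈ 6.21 mm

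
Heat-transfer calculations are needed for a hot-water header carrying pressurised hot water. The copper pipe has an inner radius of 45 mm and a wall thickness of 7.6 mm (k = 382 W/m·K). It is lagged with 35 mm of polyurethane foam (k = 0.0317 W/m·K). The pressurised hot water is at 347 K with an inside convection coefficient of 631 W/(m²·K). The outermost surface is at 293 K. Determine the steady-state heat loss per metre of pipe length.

q′ ≈ 21 W/m

Per-layer cylindrical resistances, series-summed:
R_inner film = 1/(h_i·2πr₁L) = 1/(631×2π×0.045×1) = 0.005605 K/W
R_copper pipe wall = ln(52.6/45)/(2π×382×1) = 6.502×10^-5 K/W
R_polyurethane foam = ln(87.6/52.6)/(2π×0.0317×1) = 2.561 K/W
R_total = 2.567 K/W
Q = ΔT/R_total = 54/2.567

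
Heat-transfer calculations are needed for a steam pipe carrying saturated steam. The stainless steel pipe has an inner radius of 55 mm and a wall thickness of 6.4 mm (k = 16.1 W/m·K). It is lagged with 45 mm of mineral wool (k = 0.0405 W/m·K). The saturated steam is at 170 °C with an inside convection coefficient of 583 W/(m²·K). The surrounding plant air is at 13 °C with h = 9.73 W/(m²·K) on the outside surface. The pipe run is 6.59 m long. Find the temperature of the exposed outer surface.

T ≈ 23.4 °C

Cylindrical conduction, so R = ln(r₂/r₁)/(2πkL) per layer, in series:
R_inner film = 1/(h_i·2πr₁L) = 1/(583×2π×0.055×6.59) = 7.532×10^-4 K/W
R_stainless steel pipe wall = ln(61.4/55)/(2π×16.1×6.59) = 1.651×10^-4 K/W
R_mineral wool = ln(106.4/61.4)/(2π×0.0405×6.59) = 0.3279 K/W
R_outer film = 1/(h_o·2πr_oL) = 1/(9.73×2π×0.1064×6.59) = 0.02333 K/W
R_total = 0.3521 K/W
Q = ΔT/R_total = 157/0.3521
Q = 446 W
T_interface = T_inner − Q·ΣR(inner→interface) = 170 − 446×0.3288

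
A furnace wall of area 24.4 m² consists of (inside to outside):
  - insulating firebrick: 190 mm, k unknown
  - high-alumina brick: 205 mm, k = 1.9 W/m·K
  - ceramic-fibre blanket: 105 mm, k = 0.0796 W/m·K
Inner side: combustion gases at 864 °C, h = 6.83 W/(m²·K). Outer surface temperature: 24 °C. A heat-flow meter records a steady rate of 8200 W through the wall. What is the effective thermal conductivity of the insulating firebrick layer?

k ≈ 0.205 W/(m·K)

Model the wall as resistances in series:
R_inner film = 1/(h_i·A) = 1/(6.83×24.4) = 0.006001 K/W
R_high-alumina brick = L/(kA) = 0.205/(1.9×24.4) = 0.004422 K/W
R_ceramic-fibre blanket = L/(kA) = 0.105/(0.0796×24.4) = 0.05406 K/W
Sum of known resistances R_other = 0.06448 K/W
Total R = ΔT/Q = 840/8200 = 0.1024 K/W
R_insulating firebrick = R_total − R_other = 0.03796 K/W
k = L/(R·A) = 0.19/(0.03796×24.4)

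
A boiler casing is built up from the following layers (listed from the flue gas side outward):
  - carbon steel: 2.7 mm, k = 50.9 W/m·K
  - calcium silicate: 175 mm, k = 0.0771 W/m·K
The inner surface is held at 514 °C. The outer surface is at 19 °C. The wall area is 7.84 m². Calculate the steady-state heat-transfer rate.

Q ≈ 1710 W

Treating each layer as a thermal resistance in series:
R_carbon steel = L/(kA) = 0.0027/(50.9×7.84) = 6.766×10^-6 K/W
R_calcium silicate = L/(kA) = 0.175/(0.0771×7.84) = 0.2895 K/W
R_total = 0.2895 K/W
Q = ΔT / R_total = 495 / 0.2895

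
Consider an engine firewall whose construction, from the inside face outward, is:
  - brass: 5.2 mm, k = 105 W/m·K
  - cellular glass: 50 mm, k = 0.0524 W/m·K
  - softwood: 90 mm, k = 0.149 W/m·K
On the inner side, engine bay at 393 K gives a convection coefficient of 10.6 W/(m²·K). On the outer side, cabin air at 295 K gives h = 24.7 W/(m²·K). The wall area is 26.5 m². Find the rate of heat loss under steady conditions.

Q ≈ 1530 W

Thermal resistances in series:
R_inner film = 1/(h_i·A) = 1/(10.6×26.5) = 0.00356 K/W
R_brass = L/(kA) = 0.0052/(105×26.5) = 1.869×10^-6 K/W
R_cellular glass = L/(kA) = 0.05/(0.0524×26.5) = 0.03601 K/W
R_softwood = L/(kA) = 0.09/(0.149×26.5) = 0.02279 K/W
R_outer film = 1/(h_o·A) = 1/(24.7×26.5) = 0.001528 K/W
R_total = 0.06389 K/W
Q = ΔT / R_total = 98 / 0.06389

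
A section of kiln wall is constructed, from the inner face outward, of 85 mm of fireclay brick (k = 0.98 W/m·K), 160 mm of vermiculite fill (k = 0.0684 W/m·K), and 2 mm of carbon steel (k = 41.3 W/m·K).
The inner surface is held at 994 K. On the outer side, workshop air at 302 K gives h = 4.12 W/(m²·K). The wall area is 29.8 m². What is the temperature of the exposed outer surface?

Thermal resistances in series:
R_fireclay brick = L/(kA) = 0.085/(0.98×29.8) = 0.002911 K/W
R_vermiculite fill = L/(kA) = 0.16/(0.0684×29.8) = 0.0785 K/W
R_carbon steel = L/(kA) = 0.002/(41.3×29.8) = 1.625×10^-6 K/W
R_outer film = 1/(h_o·A) = 1/(4.12×29.8) = 0.008145 K/W
R_total = 0.08955 K/W;  Q = ΔT/R_total = 692/0.08955 = 7727 W
T_interface = T_inner − Q·ΣR(inner→interface) = 994 − 7730×0.08141

T ≈ 365 K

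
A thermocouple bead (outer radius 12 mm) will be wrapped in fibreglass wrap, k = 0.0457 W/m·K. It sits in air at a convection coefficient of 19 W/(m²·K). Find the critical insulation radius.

r_cr ≈ 4.81 mm

For a sphere r_cr = 2k/h = 2×0.0457/19
r_cr = 4.81 mm; since the bare radius (12 mm) is above r_cr, any added insulation will reduce heat loss.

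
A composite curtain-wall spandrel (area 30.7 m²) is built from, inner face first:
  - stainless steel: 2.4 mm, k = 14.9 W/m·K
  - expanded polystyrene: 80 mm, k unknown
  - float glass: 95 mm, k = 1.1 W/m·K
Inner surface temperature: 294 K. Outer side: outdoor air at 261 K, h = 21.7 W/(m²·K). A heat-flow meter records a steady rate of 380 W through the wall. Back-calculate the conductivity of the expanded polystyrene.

k ≈ 0.0316 W/(m·K)

Treating each layer as a thermal resistance in series:
R_stainless steel = L/(kA) = 0.0024/(14.9×30.7) = 5.247×10^-6 K/W
R_float glass = L/(kA) = 0.095/(1.1×30.7) = 0.002813 K/W
R_outer film = 1/(h_o·A) = 1/(21.7×30.7) = 0.001501 K/W
Sum of known resistances R_other = 0.004319 K/W
Total R = ΔT/Q = 33/380 = 0.08684 K/W
R_expanded polystyrene = R_total − R_other = 0.08252 K/W
k = L/(R·A) = 0.08/(0.08252×30.7)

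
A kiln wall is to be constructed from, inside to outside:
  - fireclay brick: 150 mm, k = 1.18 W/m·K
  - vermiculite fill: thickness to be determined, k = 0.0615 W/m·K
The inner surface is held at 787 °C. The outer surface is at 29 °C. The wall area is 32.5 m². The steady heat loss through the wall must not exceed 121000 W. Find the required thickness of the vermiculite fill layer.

Using the resistance-network approach (series):
R_fireclay brick = L/(kA) = 0.15/(1.18×32.5) = 0.003911 K/W
Sum of the known resistances R_other = 0.003911 K/W
Required total resistance R_tot = ΔT/Q_allow = 758/121000 = 0.006264 K/W
R_vermiculite fill = R_tot − R_other = 0.002353 K/W
L = R·k·A = 0.002353×0.0615×32.5

L ≈ 4.7 mm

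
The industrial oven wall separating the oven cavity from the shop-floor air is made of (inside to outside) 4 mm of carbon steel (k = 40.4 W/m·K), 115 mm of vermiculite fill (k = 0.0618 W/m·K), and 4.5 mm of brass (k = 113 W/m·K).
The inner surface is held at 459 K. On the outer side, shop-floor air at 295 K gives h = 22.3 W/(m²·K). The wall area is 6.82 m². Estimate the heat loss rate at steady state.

Series thermal resistances:
R_carbon steel = L/(kA) = 0.004/(40.4×6.82) = 1.452×10^-5 K/W
R_vermiculite fill = L/(kA) = 0.115/(0.0618×6.82) = 0.2729 K/W
R_brass = L/(kA) = 0.0045/(113×6.82) = 5.839×10^-6 K/W
R_outer film = 1/(h_o·A) = 1/(22.3×6.82) = 0.006575 K/W
R_total = 0.2794 K/W
Q = ΔT / R_total = 164 / 0.2794

Q ≈ 587 W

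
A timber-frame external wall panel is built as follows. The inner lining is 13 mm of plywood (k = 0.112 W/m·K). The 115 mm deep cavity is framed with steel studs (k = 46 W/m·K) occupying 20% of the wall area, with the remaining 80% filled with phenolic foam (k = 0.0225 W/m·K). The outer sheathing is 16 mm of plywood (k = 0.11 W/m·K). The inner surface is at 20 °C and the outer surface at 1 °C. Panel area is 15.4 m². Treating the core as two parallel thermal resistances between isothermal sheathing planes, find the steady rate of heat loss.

Q ≈ 1070 W

Sheathing layers in series; stud and cavity paths in parallel between them.
R_inner = 0.013/(0.112×15.4) = 0.007537 K/W
R_stud  = 0.115/(46×0.2×15.4) = 8.117×10^-4 K/W
R_cav   = 0.115/(0.0225×0.8×15.4) = 0.4149 K/W
1/R_core = 1/R_stud + 1/R_cav → R_core = 8.101×10^-4 K/W
R_outer = 0.016/(0.11×15.4) = 0.009445 K/W
R_total = 0.01779 K/W
Q = ΔT/R_total = 19/0.01779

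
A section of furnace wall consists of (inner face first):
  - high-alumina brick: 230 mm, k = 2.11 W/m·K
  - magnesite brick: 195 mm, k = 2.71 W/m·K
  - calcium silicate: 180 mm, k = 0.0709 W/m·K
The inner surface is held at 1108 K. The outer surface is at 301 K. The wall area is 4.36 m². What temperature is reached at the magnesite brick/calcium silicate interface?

Thermal resistances in series:
R_high-alumina brick = L/(kA) = 0.23/(2.11×4.36) = 0.025 K/W
R_magnesite brick = L/(kA) = 0.195/(2.71×4.36) = 0.0165 K/W
R_calcium silicate = L/(kA) = 0.18/(0.0709×4.36) = 0.5823 K/W
R_total = 0.6238 K/W;  Q = ΔT/R_total = 807/0.6238 = 1294 W
T_interface = T_inner − Q·ΣR(inner→interface) = 1108 − 1290×0.0415

T ≈ 1050 K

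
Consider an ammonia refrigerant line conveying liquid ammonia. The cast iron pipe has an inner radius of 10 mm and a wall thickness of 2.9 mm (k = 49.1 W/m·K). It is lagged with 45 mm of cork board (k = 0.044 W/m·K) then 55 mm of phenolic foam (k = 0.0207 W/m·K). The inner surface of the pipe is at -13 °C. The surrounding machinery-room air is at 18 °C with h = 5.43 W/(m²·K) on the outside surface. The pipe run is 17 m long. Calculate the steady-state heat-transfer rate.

Radial resistances (cylindrical: R_cond = ln(r_o/r_i)/(2πkL), R_conv = 1/(h·2πrL)):
R_cast iron pipe wall = ln(12.9/10)/(2π×49.1×17) = 4.855×10^-5 K/W
R_cork board = ln(57.9/12.9)/(2π×0.044×17) = 0.3195 K/W
R_phenolic foam = ln(112.9/57.9)/(2π×0.0207×17) = 0.302 K/W
R_outer film = 1/(h_o·2πr_oL) = 1/(5.43×2π×0.1129×17) = 0.01527 K/W
R_total = 0.6368 K/W
Q = ΔT/R_total = 31/0.6368

Q ≈ 48.7 W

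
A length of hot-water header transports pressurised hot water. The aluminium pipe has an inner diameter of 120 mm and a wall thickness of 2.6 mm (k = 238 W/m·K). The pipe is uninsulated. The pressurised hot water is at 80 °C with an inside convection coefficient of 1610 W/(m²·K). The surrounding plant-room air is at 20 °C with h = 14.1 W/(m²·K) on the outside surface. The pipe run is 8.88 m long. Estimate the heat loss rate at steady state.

Q ≈ 2930 W

Cylindrical conduction, so R = ln(r₂/r₁)/(2πkL) per layer, in series:
R_inner film = 1/(h_i·2πr₁L) = 1/(1610×2π×0.06×8.88) = 1.855×10^-4 K/W
R_aluminium pipe wall = ln(62.6/60)/(2π×238×8.88) = 3.195×10^-6 K/W
R_outer film = 1/(h_o·2πr_oL) = 1/(14.1×2π×0.0626×8.88) = 0.02031 K/W
R_total = 0.02049 K/W
Q = ΔT/R_total = 60/0.02049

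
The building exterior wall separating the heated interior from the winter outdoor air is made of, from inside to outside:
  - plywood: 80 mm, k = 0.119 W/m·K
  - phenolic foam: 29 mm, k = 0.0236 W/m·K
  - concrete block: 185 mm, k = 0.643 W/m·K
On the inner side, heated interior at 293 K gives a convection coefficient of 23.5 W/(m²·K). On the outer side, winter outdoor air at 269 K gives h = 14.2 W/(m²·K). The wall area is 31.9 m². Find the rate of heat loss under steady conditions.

Q ≈ 333 W

Model the wall as resistances in series:
R_inner film = 1/(h_i·A) = 1/(23.5×31.9) = 0.001334 K/W
R_plywood = L/(kA) = 0.08/(0.119×31.9) = 0.02107 K/W
R_phenolic foam = L/(kA) = 0.029/(0.0236×31.9) = 0.03852 K/W
R_concrete block = L/(kA) = 0.185/(0.643×31.9) = 0.009019 K/W
R_outer film = 1/(h_o·A) = 1/(14.2×31.9) = 0.002208 K/W
R_total = 0.07216 K/W
Q = ΔT / R_total = 24 / 0.07216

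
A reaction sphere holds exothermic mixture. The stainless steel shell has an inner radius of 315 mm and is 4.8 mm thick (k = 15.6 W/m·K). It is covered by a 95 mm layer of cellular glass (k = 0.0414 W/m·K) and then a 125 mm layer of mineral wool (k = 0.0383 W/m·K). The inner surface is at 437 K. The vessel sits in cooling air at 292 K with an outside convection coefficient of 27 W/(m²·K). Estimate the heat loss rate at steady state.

For a spherical shell R = (1/r₁ − 1/r₂)/(4πk); film R = 1/(h·4πr²). In series:
R_stainless steel shell = (1/0.315 − 1/0.3198)/(4π×15.6) = 2.431×10^-4 K/W
R_cellular glass = (1/0.3198 − 1/0.4148)/(4π×0.0414) = 1.377 K/W
R_mineral wool = (1/0.4148 − 1/0.5398)/(4π×0.0383) = 1.16 K/W
R_outer film = 1/(h·4πr_o²) = 1/(27×4π×0.5398²) = 0.01011 K/W
R_total = 2.547 K/W
Q = ΔT/R_total = 145/2.547

Q ≈ 56.9 W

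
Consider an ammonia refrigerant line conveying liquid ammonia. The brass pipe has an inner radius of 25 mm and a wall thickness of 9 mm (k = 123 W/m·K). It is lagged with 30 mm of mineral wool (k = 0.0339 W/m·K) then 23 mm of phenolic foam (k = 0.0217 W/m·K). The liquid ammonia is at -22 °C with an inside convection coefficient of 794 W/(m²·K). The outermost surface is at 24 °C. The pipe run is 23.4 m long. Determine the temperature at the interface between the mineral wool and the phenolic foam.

T ≈ 4.19 °C

For a radial system each layer contributes R = ln(r_out/r_in)/(2πkL); films add R = 1/(hA).
R_inner film = 1/(h_i·2πr₁L) = 1/(794×2π×0.025×23.4) = 3.426×10^-4 K/W
R_brass pipe wall = ln(34/25)/(2π×123×23.4) = 1.7×10^-5 K/W
R_mineral wool = ln(64/34)/(2π×0.0339×23.4) = 0.1269 K/W
R_phenolic foam = ln(87/64)/(2π×0.0217×23.4) = 0.09623 K/W
R_total = 0.2235 K/W
Q = ΔT/R_total = 46/0.2235
Q = 206 W
T_interface = T_inner + Q·ΣR(inner→interface) = -22 + 206×0.1273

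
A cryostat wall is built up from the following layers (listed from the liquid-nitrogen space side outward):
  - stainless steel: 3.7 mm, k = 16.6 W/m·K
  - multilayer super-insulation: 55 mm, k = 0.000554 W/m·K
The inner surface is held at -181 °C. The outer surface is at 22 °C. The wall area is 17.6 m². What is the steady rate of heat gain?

Thermal resistances in series:
R_stainless steel = L/(kA) = 0.0037/(16.6×17.6) = 1.266×10^-5 K/W
R_multilayer super-insulation = L/(kA) = 0.055/(0.000554×17.6) = 5.641 K/W
R_total = 5.641 K/W
Q = ΔT / R_total = 203 / 5.641

Q ≈ 36 W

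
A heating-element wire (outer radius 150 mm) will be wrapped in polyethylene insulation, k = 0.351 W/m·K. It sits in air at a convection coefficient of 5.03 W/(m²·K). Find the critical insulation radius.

For a cylinder r_cr = k/h = 0.351/5.03
r_cr = 69.8 mm; since the bare radius (150 mm) is above r_cr, any added insulation will reduce heat loss.

r_cr ≈ 69.8 mm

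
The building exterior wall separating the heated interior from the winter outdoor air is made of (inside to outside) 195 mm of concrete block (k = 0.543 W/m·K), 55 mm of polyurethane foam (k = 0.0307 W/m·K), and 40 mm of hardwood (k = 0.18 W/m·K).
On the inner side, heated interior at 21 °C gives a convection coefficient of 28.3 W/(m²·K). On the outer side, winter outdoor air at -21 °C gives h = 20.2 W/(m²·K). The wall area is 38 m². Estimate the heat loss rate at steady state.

Series thermal resistances:
R_inner film = 1/(h_i·A) = 1/(28.3×38) = 9.299×10^-4 K/W
R_concrete block = L/(kA) = 0.195/(0.543×38) = 0.00945 K/W
R_polyurethane foam = L/(kA) = 0.055/(0.0307×38) = 0.04715 K/W
R_hardwood = L/(kA) = 0.04/(0.18×38) = 0.005848 K/W
R_outer film = 1/(h_o·A) = 1/(20.2×38) = 0.001303 K/W
R_total = 0.06468 K/W
Q = ΔT / R_total = 42 / 0.06468

Q ≈ 649 W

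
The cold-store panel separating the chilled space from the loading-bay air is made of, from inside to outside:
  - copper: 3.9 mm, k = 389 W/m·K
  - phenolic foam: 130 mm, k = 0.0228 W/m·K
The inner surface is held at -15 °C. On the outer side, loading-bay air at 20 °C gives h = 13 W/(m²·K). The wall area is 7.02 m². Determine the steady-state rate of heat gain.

Q ≈ 42.5 W

Treating each layer as a thermal resistance in series:
R_copper = L/(kA) = 0.0039/(389×7.02) = 1.428×10^-6 K/W
R_phenolic foam = L/(kA) = 0.13/(0.0228×7.02) = 0.8122 K/W
R_outer film = 1/(h_o·A) = 1/(13×7.02) = 0.01096 K/W
R_total = 0.8232 K/W
Q = ΔT / R_total = 35 / 0.8232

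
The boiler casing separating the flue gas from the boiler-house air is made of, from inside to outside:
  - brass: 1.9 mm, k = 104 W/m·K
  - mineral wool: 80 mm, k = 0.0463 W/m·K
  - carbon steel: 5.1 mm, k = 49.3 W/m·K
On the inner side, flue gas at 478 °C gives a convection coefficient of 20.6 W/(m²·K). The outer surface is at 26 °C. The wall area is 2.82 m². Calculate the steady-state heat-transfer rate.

Q ≈ 717 W

Series thermal resistances:
R_inner film = 1/(h_i·A) = 1/(20.6×2.82) = 0.01721 K/W
R_brass = L/(kA) = 0.0019/(104×2.82) = 6.478×10^-6 K/W
R_mineral wool = L/(kA) = 0.08/(0.0463×2.82) = 0.6127 K/W
R_carbon steel = L/(kA) = 0.0051/(49.3×2.82) = 3.668×10^-5 K/W
R_total = 0.63 K/W
Q = ΔT / R_total = 452 / 0.63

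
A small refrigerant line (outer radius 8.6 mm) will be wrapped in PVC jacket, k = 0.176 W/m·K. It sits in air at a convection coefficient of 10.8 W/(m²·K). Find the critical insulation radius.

For a cylinder r_cr = k/h = 0.176/10.8
r_cr = 16.3 mm; since the bare radius (8.6 mm) is below r_cr, adding a thin layer of insulation will *increase* heat loss.

r_cr ≈ 16.3 mm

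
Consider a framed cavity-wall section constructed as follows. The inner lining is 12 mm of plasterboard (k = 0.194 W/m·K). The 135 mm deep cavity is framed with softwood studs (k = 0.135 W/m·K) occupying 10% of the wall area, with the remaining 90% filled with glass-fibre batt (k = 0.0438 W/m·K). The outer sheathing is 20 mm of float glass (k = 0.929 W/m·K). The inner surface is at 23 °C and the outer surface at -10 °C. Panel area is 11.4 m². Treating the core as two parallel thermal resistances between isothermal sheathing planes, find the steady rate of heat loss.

Q ≈ 143 W

Sheathing layers in series; stud and cavity paths in parallel between them.
R_inner = 0.012/(0.194×11.4) = 0.005426 K/W
R_stud  = 0.135/(0.135×0.1×11.4) = 0.8772 K/W
R_cav   = 0.135/(0.0438×0.9×11.4) = 0.3004 K/W
1/R_core = 1/R_stud + 1/R_cav → R_core = 0.2238 K/W
R_outer = 0.02/(0.929×11.4) = 0.001888 K/W
R_total = 0.2311 K/W
Q = ΔT/R_total = 33/0.2311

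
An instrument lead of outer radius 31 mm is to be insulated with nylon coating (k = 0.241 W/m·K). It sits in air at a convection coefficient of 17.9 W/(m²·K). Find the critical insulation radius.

For a cylinder r_cr = k/h = 0.241/17.9
r_cr = 13.5 mm; since the bare radius (31 mm) is above r_cr, any added insulation will reduce heat loss.

r_cr ≈ 13.5 mm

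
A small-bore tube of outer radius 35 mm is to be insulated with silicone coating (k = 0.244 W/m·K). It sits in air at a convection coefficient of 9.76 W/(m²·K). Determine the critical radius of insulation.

r_cr ≈ 25 mm

For a cylinder r_cr = k/h = 0.244/9.76
r_cr = 25 mm; since the bare radius (35 mm) is above r_cr, any added insulation will reduce heat loss.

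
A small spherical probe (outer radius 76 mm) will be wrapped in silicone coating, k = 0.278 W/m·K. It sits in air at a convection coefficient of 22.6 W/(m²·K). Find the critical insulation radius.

r_cr ≈ 24.6 mm

For a sphere r_cr = 2k/h = 2×0.278/22.6
r_cr = 24.6 mm; since the bare radius (76 mm) is above r_cr, any added insulation will reduce heat loss.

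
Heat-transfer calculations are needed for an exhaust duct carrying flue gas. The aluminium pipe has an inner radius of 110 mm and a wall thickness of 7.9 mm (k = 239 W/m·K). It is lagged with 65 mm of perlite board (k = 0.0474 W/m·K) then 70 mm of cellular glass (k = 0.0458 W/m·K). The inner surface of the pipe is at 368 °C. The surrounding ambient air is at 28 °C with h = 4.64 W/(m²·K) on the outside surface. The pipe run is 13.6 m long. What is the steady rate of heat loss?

Q ≈ 1690 W

Per-layer cylindrical resistances, series-summed:
R_aluminium pipe wall = ln(117.9/110)/(2π×239×13.6) = 3.396×10^-6 K/W
R_perlite board = ln(182.9/117.9)/(2π×0.0474×13.6) = 0.1084 K/W
R_cellular glass = ln(252.9/182.9)/(2π×0.0458×13.6) = 0.0828 K/W
R_outer film = 1/(h_o·2πr_oL) = 1/(4.64×2π×0.2529×13.6) = 0.009973 K/W
R_total = 0.2012 K/W
Q = ΔT/R_total = 340/0.2012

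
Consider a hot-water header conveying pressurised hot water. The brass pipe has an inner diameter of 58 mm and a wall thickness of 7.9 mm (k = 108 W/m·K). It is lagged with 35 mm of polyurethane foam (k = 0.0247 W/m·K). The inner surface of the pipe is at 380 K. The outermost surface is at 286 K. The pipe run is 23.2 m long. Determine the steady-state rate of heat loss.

Q ≈ 507 W

For a radial system each layer contributes R = ln(r_out/r_in)/(2πkL); films add R = 1/(hA).
R_brass pipe wall = ln(36.9/29)/(2π×108×23.2) = 1.53×10^-5 K/W
R_polyurethane foam = ln(71.9/36.9)/(2π×0.0247×23.2) = 0.1853 K/W
R_total = 0.1853 K/W
Q = ΔT/R_total = 94/0.1853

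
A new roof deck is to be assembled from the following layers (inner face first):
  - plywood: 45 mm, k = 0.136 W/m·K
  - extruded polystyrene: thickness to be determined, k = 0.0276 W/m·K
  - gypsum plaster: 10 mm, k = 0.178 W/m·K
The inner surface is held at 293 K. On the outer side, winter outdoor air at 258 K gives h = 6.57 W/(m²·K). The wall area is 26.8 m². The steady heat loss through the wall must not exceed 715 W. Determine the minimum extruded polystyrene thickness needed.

L ≈ 21.3 mm

Thermal resistances in series:
R_plywood = L/(kA) = 0.045/(0.136×26.8) = 0.01235 K/W
R_gypsum plaster = L/(kA) = 0.01/(0.178×26.8) = 0.002096 K/W
R_outer film = 1/(h_o·A) = 1/(6.57×26.8) = 0.005679 K/W
Sum of the known resistances R_other = 0.02012 K/W
Required total resistance R_tot = ΔT/Q_allow = 35/715 = 0.04895 K/W
R_extruded polystyrene = R_tot − R_other = 0.02883 K/W
L = R·k·A = 0.02883×0.0276×26.8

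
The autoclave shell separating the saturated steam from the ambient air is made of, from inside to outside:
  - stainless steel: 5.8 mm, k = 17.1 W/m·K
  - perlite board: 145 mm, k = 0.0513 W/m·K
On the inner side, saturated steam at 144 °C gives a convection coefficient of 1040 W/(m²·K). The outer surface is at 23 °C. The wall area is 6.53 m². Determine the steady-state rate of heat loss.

Model the wall as resistances in series:
R_inner film = 1/(h_i·A) = 1/(1040×6.53) = 1.472×10^-4 K/W
R_stainless steel = L/(kA) = 0.0058/(17.1×6.53) = 5.194×10^-5 K/W
R_perlite board = L/(kA) = 0.145/(0.0513×6.53) = 0.4329 K/W
R_total = 0.433 K/W
Q = ΔT / R_total = 121 / 0.433

Q ≈ 279 W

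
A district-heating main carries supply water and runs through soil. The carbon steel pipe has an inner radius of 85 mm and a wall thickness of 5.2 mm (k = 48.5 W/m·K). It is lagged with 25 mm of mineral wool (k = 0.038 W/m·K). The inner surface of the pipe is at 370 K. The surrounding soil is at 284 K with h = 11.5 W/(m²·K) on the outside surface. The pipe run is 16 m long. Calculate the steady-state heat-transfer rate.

For a radial system each layer contributes R = ln(r_out/r_in)/(2πkL); films add R = 1/(hA).
R_carbon steel pipe wall = ln(90.2/85)/(2π×48.5×16) = 1.218×10^-5 K/W
R_mineral wool = ln(115.2/90.2)/(2π×0.038×16) = 0.06404 K/W
R_outer film = 1/(h_o·2πr_oL) = 1/(11.5×2π×0.1152×16) = 0.007508 K/W
R_total = 0.07156 K/W
Q = ΔT/R_total = 86/0.07156

Q ≈ 1200 W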